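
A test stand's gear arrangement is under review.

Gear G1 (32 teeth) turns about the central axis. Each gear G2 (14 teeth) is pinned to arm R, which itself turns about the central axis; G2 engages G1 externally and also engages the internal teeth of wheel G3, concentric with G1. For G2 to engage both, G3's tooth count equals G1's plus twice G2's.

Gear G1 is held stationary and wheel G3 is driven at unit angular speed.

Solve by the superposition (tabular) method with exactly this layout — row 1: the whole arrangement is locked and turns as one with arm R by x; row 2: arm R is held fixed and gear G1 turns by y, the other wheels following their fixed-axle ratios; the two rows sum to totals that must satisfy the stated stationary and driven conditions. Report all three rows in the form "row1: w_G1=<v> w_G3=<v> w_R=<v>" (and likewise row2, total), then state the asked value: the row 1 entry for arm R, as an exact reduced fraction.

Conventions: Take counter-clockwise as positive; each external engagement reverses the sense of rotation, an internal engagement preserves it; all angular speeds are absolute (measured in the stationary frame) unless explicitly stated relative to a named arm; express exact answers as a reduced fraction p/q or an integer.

topology: planetary set — G1 32T / G2 14T / G3 60T, arm = carrier (Willis)
row 1 — lock + rotate with arm: ω_sun = ω_ring = ω_arm = x
superposition row 2 [arm held]: sun y, ring −(32/60)·y, arm 0
boundary: total ω_sun = x + y = 0 and total ω_ring = x − (32/60)·y = 1  ⇒  y = -15/23, x = 15/23
row 2 ring = −(32/60)·(-15/23) = 8/23
totals (row 1 + row 2): sun 15/23 + (-15/23) = 0, ring 15/23 + 8/23 = 1, arm 15/23 + 0 = 15/23
asked cell (row1, arm) = 15/23

row1: w_G1=15/23 w_G3=15/23 w_R=15/23
row2: w_G1=-15/23 w_G3=8/23 w_R=0
total: w_G1=0 w_G3=1 w_R=15/23
asked value: 15/23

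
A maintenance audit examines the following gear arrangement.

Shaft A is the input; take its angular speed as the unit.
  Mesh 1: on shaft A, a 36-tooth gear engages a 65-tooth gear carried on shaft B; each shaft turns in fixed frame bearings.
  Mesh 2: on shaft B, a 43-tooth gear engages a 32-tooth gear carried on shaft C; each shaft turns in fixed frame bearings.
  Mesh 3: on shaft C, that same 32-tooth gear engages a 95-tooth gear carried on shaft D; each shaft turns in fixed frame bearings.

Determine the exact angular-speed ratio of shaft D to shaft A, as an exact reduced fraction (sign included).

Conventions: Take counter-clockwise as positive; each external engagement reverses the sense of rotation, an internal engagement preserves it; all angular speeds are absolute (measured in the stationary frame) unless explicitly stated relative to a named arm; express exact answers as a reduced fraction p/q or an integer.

-1548/6175

class = fixed-axis compound train [3 meshes; 3 ratios multiply, 3 sense flips]
mesh 1 [36T→65T]: running ratio 36/65, sense −
mesh 2 [43T→32T]: running ratio 387/520, sense +
mesh 3 [32T→95T]: running ratio 1548/6175, sense −
ω_out/ω_in = -1548/6175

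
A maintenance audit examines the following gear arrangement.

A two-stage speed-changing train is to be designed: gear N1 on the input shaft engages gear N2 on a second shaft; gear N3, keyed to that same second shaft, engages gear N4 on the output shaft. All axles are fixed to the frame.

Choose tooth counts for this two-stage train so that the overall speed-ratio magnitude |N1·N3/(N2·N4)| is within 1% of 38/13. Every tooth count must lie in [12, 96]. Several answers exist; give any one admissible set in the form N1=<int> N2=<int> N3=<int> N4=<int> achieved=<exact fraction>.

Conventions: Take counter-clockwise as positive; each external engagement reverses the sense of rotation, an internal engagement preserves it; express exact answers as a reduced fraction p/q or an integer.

N1=12 N2=13 N3=38 N4=12 achieved=38/13

class = fixed-axis compound train [2-stage, 38/13 wanted]
target = 38/13 in lowest terms: an exact hit needs N1·N3 = k·38 and N2·N4 = k·13 for one integer k, every count in [12, 96]; additionally prefer no 1:1 stage (N1 ≠ N2, N3 ≠ N4)
k = 1…11: no 1:1-free in-range split of k·38 and k·13 into factor pairs; take k = 12
k = 12: N1·N3 = 456 = 12·38, N2·N4 = 156 = 13·12
achieved = 12·38/(13·12) = 38/13; |achieved − target| = 0 ≤ 19/650 ✓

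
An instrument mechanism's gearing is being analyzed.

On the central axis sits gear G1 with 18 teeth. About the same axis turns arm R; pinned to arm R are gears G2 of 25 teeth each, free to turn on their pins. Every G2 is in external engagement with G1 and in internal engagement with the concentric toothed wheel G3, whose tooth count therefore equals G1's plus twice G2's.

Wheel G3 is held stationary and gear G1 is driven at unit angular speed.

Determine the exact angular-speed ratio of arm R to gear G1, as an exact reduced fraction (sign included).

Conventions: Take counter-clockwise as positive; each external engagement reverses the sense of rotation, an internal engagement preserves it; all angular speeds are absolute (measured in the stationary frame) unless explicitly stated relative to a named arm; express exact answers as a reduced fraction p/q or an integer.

planetary set (18T centre, 25T on arm, 68T internal) — Willis relation
ring teeth: 18 + 2·25 = 68
18(ω_sun−ω_arm) = −68(ω_ring−ω_arm),  ω_ring = 0, ω_sun = 1
18(1−ω_arm) = −68(0−ω_arm)  ⇒  86·ω_arm = 18  ⇒  ω_arm = 9/43
ω_out/ω_in = 9/43

9/43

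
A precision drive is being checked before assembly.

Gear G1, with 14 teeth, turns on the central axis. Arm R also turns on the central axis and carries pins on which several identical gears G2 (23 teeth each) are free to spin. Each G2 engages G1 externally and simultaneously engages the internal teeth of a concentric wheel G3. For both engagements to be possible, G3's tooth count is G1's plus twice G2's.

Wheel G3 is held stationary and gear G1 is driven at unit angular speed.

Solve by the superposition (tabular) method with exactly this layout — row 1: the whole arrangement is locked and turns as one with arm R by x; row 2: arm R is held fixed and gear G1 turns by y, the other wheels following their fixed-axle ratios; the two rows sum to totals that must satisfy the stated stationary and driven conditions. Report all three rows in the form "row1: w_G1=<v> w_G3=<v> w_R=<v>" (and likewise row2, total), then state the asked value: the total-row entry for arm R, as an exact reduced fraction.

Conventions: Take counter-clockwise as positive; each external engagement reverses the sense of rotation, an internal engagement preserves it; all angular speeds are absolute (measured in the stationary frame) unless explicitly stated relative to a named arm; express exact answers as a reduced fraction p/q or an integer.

row1: w_G1=7/37 w_G3=7/37 w_R=7/37
row2: w_G1=30/37 w_G3=-7/37 w_R=0
total: w_G1=1 w_G3=0 w_R=7/37
asked value: 7/37

planetary set (14T centre, 23T on arm, 60T internal) — Willis relation
row 1 (train locked, turned with arm): all members turn x
row 2: sun turns y, ring = −(14/60)·y, arm 0
boundary: total ω_ring = x − (14/60)·y = 0 and total ω_sun = x + y = 1  ⇒  y = 30/37, x = 7/37
row 2 ring = −(14/60)·30/37 = -7/37
totals (row 1 + row 2): sun 7/37 + 30/37 = 1, ring 7/37 + (-7/37) = 0, arm 7/37 + 0 = 7/37
asked cell (total, arm) = 7/37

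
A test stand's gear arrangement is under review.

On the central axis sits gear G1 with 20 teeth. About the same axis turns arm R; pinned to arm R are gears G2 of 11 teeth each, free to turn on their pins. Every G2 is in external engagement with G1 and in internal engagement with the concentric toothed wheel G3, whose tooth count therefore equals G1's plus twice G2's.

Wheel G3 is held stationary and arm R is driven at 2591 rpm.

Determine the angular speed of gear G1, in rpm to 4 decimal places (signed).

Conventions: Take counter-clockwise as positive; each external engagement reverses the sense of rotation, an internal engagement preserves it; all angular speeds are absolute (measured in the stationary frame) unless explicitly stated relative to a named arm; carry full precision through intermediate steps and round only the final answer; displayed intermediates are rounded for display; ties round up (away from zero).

class = planetary set [G3 = 20+2·11 = 42; Willis about the carrier]
normalise by the input: solve with ω_arm = 1, then scale by 2591 rpm
ring teeth: 20 + 2·11 = 42
20(ω_sun−ω_arm) = −42(ω_ring−ω_arm),  ω_ring = 0, ω_arm = 1
ω_sun = 1 − (42/20)(0−1) = 31/10
scale: ω_sun = 31/10 × 2591 rpm = +8032.1000 rpm

+8032.1000 rpm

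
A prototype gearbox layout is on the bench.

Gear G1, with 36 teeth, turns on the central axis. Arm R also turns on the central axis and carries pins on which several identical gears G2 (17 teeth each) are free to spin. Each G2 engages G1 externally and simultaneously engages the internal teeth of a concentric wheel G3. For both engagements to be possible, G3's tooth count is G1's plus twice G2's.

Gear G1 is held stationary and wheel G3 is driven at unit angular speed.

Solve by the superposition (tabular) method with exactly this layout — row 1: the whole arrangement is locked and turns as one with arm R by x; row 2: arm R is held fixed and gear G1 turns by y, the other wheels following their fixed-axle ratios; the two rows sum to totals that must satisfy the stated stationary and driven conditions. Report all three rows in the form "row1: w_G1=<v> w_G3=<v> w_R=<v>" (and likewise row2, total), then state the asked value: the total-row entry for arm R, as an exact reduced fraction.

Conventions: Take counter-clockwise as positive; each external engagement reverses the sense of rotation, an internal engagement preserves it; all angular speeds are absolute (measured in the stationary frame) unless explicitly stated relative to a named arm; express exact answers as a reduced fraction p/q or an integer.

row1: w_G1=35/53 w_G3=35/53 w_R=35/53
row2: w_G1=-35/53 w_G3=18/53 w_R=0
total: w_G1=0 w_G3=1 w_R=35/53
asked value: 35/53

class = planetary set [G3 = 36+2·17 = 70; Willis about the carrier]
row 1: whole set turns with the arm by x
row 2: sun turns y, ring = −(36/70)·y, arm 0
boundary: total ω_sun = x + y = 0 and total ω_ring = x − (36/70)·y = 1  ⇒  y = -35/53, x = 35/53
row 2 ring = −(36/70)·(-35/53) = 18/53
totals (row 1 + row 2): sun 35/53 + (-35/53) = 0, ring 35/53 + 18/53 = 1, arm 35/53 + 0 = 35/53
asked cell (total, arm) = 35/53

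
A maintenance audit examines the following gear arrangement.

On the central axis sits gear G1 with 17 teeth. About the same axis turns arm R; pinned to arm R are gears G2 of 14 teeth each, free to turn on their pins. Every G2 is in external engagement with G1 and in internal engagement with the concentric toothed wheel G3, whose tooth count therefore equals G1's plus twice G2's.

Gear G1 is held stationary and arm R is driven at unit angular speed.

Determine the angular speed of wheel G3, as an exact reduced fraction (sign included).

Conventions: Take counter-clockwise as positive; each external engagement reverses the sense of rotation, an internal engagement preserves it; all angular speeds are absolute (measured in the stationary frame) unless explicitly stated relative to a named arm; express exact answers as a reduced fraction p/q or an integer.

planetary set (17T centre, 14T on arm, 45T internal) — Willis relation
ring teeth: 17 + 2·14 = 45
17(ω_sun−ω_arm) = −45(ω_ring−ω_arm),  ω_sun = 0, ω_arm = 1
ω_ring = 1 − (17/45)(0−1) = 62/45
exact speed ratio = 62/45

62/45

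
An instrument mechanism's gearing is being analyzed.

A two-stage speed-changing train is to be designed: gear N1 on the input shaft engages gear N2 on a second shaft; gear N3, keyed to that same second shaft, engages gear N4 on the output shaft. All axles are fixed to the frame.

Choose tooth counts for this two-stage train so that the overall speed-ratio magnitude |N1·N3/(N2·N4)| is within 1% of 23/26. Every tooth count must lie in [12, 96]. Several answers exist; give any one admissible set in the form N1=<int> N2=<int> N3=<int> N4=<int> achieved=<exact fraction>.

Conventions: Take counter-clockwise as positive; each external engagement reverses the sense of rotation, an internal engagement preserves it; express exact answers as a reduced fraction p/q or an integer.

N1=12 N2=26 N3=23 N4=12 achieved=23/26

class = fixed-axis compound train [2-stage, 23/26 wanted]
target = 23/26 in lowest terms: an exact hit needs N1·N3 = k·23 and N2·N4 = k·26 for one integer k, every count in [12, 96]; additionally prefer no 1:1 stage (N1 ≠ N2, N3 ≠ N4)
k = 1…11: no 1:1-free in-range split of k·23 and k·26 into factor pairs; take k = 12
k = 12: N1·N3 = 276 = 12·23, N2·N4 = 312 = 26·12
achieved = 12·23/(26·12) = 23/26; |achieved − target| = 0 ≤ 23/2600 ✓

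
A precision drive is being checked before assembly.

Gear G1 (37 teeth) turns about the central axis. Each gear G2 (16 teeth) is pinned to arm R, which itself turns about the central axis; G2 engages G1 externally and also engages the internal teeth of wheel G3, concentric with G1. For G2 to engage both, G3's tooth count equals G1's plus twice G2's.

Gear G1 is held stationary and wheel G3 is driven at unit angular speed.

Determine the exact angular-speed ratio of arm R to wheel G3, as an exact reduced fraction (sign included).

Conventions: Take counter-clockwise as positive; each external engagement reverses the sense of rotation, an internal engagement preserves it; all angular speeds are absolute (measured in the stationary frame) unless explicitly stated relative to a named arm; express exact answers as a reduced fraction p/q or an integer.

class = planetary set [G3 = 37+2·16 = 69; Willis about the carrier]
ring teeth: 37 + 2·16 = 69
37(ω_sun−ω_arm) = −69(ω_ring−ω_arm),  ω_sun = 0, ω_ring = 1
37(0−ω_arm) = −69(1−ω_arm)  ⇒  106·ω_arm = 69  ⇒  ω_arm = 69/106
ω_out/ω_in = 69/106

69/106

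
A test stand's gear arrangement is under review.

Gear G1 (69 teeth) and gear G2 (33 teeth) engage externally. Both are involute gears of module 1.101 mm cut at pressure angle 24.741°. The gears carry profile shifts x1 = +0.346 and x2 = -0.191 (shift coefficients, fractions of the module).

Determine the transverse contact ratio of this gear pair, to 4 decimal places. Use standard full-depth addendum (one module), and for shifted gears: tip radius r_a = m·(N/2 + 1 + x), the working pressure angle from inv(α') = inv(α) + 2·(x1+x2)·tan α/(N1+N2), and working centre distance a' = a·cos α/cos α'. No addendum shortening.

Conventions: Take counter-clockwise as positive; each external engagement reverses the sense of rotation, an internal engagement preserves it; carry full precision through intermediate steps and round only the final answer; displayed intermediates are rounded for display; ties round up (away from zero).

1.5297

class = single-mesh tooth geometry [involute pair 69T × 33T, m = 1.101]
base radii: r_b1 = 34.497862, r_b2 = 16.498977
tip radii: r_a1 = 39.466446, r_a2 = 19.057209
inv(α') = inv(24.741°) + 2·(+0.346-0.191)·tan α/(69+33) = 0.03040447  ⇒  α' = 25.11250°
a' = a·cos α / cos α' = 56.1510·cos 24.741°/cos 25.11250° = 56.320460
action lengths: √(r_a1²−r_b1²) = 19.170234, √(r_a2²−r_b2²) = 9.537345
base pitch p_b = π·m·cos α = 3.141398
CR = (19.170234 + 9.537345 − 56.320460·sin 25.11250°)/3.141398 = 1.529685
contact ratio ≈ 1.5297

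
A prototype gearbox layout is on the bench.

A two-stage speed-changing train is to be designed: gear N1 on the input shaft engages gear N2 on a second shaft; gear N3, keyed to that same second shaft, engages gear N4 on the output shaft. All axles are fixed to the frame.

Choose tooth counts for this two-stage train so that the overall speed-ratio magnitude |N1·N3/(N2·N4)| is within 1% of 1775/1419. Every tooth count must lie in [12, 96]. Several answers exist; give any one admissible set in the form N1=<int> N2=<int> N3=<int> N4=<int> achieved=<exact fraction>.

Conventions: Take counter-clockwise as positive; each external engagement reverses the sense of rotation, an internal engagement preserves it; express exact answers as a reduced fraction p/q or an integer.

N1=25 N2=33 N3=71 N4=43 achieved=1775/1419

2-stage fixed-axis compound train for ratio 1775/1419
target = 1775/1419 in lowest terms: an exact hit needs N1·N3 = k·1775 and N2·N4 = k·1419 for one integer k, every count in [12, 96]; additionally prefer no 1:1 stage (N1 ≠ N2, N3 ≠ N4)
k = 1: N1·N3 = 1775 = 25·71, N2·N4 = 1419 = 33·43
achieved = 25·71/(33·43) = 1775/1419; |achieved − target| = 0 ≤ 71/5676 ✓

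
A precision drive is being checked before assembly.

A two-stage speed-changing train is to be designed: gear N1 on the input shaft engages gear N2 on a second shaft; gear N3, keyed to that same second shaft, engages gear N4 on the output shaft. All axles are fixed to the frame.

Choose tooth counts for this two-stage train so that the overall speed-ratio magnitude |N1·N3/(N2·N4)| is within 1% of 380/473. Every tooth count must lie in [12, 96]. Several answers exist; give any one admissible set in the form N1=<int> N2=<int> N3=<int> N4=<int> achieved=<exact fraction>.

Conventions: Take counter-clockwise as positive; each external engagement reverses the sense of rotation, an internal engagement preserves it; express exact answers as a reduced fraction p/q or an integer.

N1=19 N2=22 N3=40 N4=43 achieved=380/473

topology: fixed-axis compound train — 2 stages, target 380/473
target = 380/473 in lowest terms: an exact hit needs N1·N3 = k·380 and N2·N4 = k·473 for one integer k, every count in [12, 96]; additionally prefer no 1:1 stage (N1 ≠ N2, N3 ≠ N4)
k = 1: no 1:1-free in-range split of k·380 and k·473 into factor pairs; take k = 2
k = 2: N1·N3 = 760 = 19·40, N2·N4 = 946 = 22·43
achieved = 19·40/(22·43) = 380/473; |achieved − target| = 0 ≤ 19/2365 ✓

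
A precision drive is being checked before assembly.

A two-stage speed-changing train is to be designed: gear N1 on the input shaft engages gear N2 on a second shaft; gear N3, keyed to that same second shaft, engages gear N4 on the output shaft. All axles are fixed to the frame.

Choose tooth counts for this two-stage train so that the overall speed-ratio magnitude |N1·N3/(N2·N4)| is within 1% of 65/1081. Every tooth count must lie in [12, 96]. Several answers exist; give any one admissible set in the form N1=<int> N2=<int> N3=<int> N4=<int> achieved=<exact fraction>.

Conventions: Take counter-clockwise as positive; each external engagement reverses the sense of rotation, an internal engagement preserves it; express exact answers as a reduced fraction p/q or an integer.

N1=13 N2=47 N3=15 N4=69 achieved=65/1081

design class (target 65/1081): fixed-axis compound train
target = 65/1081 in lowest terms: an exact hit needs N1·N3 = k·65 and N2·N4 = k·1081 for one integer k, every count in [12, 96]; additionally prefer no 1:1 stage (N1 ≠ N2, N3 ≠ N4)
k = 1…2: no 1:1-free in-range split of k·65 and k·1081 into factor pairs; take k = 3
k = 3: N1·N3 = 195 = 13·15, N2·N4 = 3243 = 47·69
achieved = 13·15/(47·69) = 65/1081; |achieved − target| = 0 ≤ 13/21620 ✓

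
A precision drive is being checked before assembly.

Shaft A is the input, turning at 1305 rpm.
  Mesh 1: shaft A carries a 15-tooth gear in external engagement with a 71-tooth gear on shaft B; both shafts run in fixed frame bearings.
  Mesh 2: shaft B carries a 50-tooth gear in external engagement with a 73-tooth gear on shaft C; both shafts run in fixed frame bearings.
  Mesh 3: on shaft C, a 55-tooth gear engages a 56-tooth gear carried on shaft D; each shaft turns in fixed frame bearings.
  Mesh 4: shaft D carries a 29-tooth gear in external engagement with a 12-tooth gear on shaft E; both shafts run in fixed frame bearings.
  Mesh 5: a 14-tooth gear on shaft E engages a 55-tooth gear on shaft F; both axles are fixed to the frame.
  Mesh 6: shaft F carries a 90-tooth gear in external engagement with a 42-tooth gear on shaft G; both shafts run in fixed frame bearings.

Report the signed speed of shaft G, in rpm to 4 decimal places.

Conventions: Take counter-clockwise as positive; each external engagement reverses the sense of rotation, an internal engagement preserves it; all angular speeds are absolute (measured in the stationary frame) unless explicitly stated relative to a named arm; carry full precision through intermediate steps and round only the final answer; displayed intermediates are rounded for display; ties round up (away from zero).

+244.4784 rpm

recognized (7 fixed axles, 6 meshes): fixed-axis compound train
mesh 1 [15T→71T]: ω = 1305.0000×15/71 = 275.7042 rpm, sense flips to −
mesh 2 [50T→73T]: ω = 275.7042×50/73 = 188.8385 rpm, sense flips to +
mesh 3 [55T→56T]: ω = 188.8385×55/56 = 185.4664 rpm, sense flips to −
mesh 4 [29T→12T]: ω = 185.4664×29/12 = 448.2105 rpm, sense flips to +
mesh 5 [14T→55T]: ω = 448.2105×14/55 = 114.0899 rpm, sense flips to −
mesh 6 [90T→42T]: ω = 114.0899×90/42 = 244.4784 rpm, sense flips to +
signed output speed = +244.4784 rpm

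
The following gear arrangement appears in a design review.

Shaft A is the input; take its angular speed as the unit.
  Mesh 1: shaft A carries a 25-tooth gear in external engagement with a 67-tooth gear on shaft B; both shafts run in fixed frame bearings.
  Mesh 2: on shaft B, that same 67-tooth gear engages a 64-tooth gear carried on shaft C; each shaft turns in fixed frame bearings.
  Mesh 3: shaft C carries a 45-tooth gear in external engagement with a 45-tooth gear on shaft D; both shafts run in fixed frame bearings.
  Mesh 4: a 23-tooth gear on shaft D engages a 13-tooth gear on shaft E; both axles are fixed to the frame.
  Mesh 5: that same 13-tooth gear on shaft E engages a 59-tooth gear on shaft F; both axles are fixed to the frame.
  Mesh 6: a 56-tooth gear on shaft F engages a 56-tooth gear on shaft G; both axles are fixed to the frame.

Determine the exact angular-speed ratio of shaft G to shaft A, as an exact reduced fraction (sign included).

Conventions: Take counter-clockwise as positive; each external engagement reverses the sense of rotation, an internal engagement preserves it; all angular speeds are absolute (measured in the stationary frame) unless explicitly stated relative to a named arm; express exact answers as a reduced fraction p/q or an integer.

class = fixed-axis compound train [6 meshes; 6 ratios multiply, 6 sense flips]
mesh 1 [25T→67T]: running ratio 25/67, sense −
mesh 2 [67T→64T]: running ratio 25/64, sense +
mesh 3 [45T→45T]: running ratio 25/64, sense −
mesh 4 [23T→13T]: running ratio 575/832, sense +
mesh 5 [13T→59T]: running ratio 575/3776, sense −
mesh 6 [56T→56T]: running ratio 575/3776, sense +
ω_out/ω_in = 575/3776

575/3776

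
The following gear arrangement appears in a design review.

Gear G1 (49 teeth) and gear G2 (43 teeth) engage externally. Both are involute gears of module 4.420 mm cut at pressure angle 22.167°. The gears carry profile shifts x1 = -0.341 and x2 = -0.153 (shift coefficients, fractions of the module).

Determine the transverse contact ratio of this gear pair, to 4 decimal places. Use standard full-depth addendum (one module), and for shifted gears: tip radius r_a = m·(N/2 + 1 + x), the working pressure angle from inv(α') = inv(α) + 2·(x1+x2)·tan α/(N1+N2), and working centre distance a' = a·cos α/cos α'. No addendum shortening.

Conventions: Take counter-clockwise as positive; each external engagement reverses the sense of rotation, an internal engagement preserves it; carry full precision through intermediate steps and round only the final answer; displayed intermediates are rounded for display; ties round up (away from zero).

single-mesh involute tooth geometry (49T engaging 43T at module 4.420)
base radii: r_b1 = 100.286075, r_b2 = 88.006148
tip radii: r_a1 = 111.202780, r_a2 = 98.773740
inv(α') = inv(22.167°) + 2·(-0.341-0.153)·tan α/(49+43) = 0.01615824  ⇒  α' = 20.52704°
a' = a·cos α / cos α' = 203.3200·cos 22.167°/cos 20.52704° = 201.058034
action lengths: √(r_a1²−r_b1²) = 48.049572, √(r_a2²−r_b2²) = 44.846067
base pitch p_b = π·m·cos α = 12.859510
CR = (48.049572 + 44.846067 − 201.058034·sin 20.52704°)/12.859510 = 1.741495
contact ratio ≈ 1.7415

1.7415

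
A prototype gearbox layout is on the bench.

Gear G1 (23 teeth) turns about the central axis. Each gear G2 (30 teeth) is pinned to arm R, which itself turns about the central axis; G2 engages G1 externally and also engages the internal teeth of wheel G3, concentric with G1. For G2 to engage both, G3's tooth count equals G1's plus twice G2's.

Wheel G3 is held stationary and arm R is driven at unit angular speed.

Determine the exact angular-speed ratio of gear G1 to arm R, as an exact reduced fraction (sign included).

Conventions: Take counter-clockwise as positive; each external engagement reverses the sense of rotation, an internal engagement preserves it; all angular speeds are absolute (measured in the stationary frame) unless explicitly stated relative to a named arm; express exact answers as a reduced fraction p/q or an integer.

planetary set (23T centre, 30T on arm, 83T internal) — Willis relation
ring teeth: 23 + 2·30 = 83
23(ω_sun−ω_arm) = −83(ω_ring−ω_arm),  ω_ring = 0, ω_arm = 1
ω_sun = 1 − (83/23)(0−1) = 106/23
ω_out/ω_in = 106/23

106/23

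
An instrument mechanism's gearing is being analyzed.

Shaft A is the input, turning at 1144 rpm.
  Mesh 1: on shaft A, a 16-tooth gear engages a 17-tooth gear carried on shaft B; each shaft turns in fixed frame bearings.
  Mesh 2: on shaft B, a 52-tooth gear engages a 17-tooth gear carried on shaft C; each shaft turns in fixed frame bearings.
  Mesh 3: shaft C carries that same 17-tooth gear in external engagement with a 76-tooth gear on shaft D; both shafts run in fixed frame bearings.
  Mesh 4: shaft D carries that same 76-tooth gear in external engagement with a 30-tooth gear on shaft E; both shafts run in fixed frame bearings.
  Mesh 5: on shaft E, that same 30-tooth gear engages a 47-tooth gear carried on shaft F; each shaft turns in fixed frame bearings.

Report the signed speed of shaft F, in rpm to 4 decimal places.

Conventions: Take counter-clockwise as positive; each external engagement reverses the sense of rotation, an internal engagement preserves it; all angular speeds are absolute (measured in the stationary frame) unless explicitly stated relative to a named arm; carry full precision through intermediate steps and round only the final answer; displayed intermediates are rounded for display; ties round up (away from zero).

topology: fixed-axis compound train — 5 meshes, A→F
mesh 1 [16T→17T]: ω = 1144.0000×16/17 = 1076.7059 rpm, sense flips to −
mesh 2 [52T→17T]: ω = 1076.7059×52/17 = 3293.4533 rpm, sense flips to +
mesh 3 [17T→76T]: ω = 3293.4533×17/76 = 736.6935 rpm, sense flips to −
mesh 4 [76T→30T]: ω = 736.6935×76/30 = 1866.2902 rpm, sense flips to +
mesh 5 [30T→47T]: ω = 1866.2902×30/47 = 1191.2491 rpm, sense flips to −
signed output speed = -1191.2491 rpm

-1191.2491 rpm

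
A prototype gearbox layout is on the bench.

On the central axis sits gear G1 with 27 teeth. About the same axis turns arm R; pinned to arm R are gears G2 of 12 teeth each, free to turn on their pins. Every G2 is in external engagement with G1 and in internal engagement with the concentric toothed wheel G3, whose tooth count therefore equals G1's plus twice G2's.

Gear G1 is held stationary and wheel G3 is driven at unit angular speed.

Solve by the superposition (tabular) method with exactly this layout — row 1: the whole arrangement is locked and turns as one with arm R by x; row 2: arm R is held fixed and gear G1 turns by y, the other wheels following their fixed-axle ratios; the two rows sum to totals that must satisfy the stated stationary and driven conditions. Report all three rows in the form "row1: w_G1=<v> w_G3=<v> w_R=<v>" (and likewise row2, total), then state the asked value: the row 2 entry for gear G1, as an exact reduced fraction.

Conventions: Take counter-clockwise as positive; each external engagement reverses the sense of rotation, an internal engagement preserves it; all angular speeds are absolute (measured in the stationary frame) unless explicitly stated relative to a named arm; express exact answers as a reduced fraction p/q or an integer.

recognized (axles ride arm R): planetary set, 27/12/51 teeth
row 1: whole set turns with the arm by x
row 2 — arm fixed, fixed-axis ratios: sun y, ring −(27/51)·y, arm 0
boundary: total ω_sun = x + y = 0 and total ω_ring = x − (27/51)·y = 1  ⇒  y = -17/26, x = 17/26
row 2 ring = −(27/51)·(-17/26) = 9/26
totals (row 1 + row 2): sun 17/26 + (-17/26) = 0, ring 17/26 + 9/26 = 1, arm 17/26 + 0 = 17/26
asked cell (row2, sun) = -17/26

row1: w_G1=17/26 w_G3=17/26 w_R=17/26
row2: w_G1=-17/26 w_G3=9/26 w_R=0
total: w_G1=0 w_G3=1 w_R=17/26
asked value: -17/26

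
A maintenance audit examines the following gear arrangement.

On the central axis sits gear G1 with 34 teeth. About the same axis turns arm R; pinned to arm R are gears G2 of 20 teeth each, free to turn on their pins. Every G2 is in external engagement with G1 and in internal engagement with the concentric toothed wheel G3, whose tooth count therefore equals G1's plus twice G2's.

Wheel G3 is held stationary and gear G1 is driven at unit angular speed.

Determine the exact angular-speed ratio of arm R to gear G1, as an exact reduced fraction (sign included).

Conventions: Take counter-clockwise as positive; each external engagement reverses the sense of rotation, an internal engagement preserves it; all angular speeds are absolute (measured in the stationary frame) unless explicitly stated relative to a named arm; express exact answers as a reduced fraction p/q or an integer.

17/54

topology: planetary set — G1 34T / G2 20T / G3 74T, arm = carrier (Willis)
ring teeth: 34 + 2·20 = 74
34(ω_sun−ω_arm) = −74(ω_ring−ω_arm),  ω_ring = 0, ω_sun = 1
34(1−ω_arm) = −74(0−ω_arm)  ⇒  108·ω_arm = 34  ⇒  ω_arm = 17/54
ω_out/ω_in = 17/54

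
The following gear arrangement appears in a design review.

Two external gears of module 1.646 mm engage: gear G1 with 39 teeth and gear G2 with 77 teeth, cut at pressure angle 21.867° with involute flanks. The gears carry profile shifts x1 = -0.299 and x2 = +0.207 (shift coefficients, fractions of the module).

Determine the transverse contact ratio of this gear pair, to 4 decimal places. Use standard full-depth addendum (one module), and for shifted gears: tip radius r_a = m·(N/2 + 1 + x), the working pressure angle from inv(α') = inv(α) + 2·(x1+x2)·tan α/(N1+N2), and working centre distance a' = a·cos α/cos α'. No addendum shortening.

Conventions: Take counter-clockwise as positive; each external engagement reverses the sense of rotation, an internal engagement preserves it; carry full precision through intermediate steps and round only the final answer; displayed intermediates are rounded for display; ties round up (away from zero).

1.6960

recognized (one external pair, fixed centres): single-mesh tooth geometry, m = 1.646, N1 = 39, N2 = 77
base radii: r_b1 = 29.787651, r_b2 = 58.811515
tip radii: r_a1 = 33.250846, r_a2 = 65.357722
inv(α') = inv(21.867°) + 2·(-0.299+0.207)·tan α/(39+77) = 0.01904080  ⇒  α' = 21.63791°
a' = a·cos α / cos α' = 95.4680·cos 21.867°/cos 21.63791° = 95.315811
action lengths: √(r_a1²−r_b1²) = 14.775474, √(r_a2²−r_b2²) = 28.510305
base pitch p_b = π·m·cos α = 4.799008
CR = (14.775474 + 28.510305 − 95.315811·sin 21.63791°)/4.799008 = 1.695988
contact ratio ≈ 1.6960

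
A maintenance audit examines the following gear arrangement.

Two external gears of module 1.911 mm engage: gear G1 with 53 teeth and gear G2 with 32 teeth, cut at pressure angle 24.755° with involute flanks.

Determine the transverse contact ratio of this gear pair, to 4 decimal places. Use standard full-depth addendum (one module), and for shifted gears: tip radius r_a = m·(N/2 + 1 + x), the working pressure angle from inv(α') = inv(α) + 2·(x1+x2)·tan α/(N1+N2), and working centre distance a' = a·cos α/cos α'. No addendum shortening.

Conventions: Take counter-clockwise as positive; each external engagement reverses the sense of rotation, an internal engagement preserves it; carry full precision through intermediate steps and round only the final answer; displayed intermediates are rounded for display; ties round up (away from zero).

1.5206

recognized (one external pair, fixed centres): single-mesh tooth geometry, m = 1.911, N1 = 53, N2 = 32
base radii: r_b1 = 45.987882, r_b2 = 27.766268
tip radii: r_a1 = 52.552500, r_a2 = 32.487000
no profile shift: α' = α, a' = a
action lengths: √(r_a1²−r_b1²) = 25.433835, √(r_a2²−r_b2²) = 16.865334
base pitch p_b = π·m·cos α = 5.451894
CR = (25.433835 + 16.865334 − 81.217500·sin 24.75500°)/5.451894 = 1.520616
contact ratio ≈ 1.5206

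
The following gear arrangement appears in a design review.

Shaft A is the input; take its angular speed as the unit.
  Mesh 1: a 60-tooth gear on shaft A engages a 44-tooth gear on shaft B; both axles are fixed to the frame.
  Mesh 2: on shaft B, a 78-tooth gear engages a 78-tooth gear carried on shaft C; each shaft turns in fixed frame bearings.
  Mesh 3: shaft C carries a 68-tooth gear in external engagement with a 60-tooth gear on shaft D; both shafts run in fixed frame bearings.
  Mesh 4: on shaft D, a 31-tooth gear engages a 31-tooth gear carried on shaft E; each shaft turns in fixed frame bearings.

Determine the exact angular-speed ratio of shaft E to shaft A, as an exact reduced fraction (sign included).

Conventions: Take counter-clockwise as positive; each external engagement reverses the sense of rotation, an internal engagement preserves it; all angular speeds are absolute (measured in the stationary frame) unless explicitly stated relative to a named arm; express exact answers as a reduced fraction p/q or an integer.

17/11

class = fixed-axis compound train [4 meshes; 4 ratios multiply, 4 sense flips]
mesh 1 [60T→44T]: running ratio 15/11, sense −
mesh 2 [78T→78T]: running ratio 15/11, sense +
mesh 3 [68T→60T]: running ratio 17/11, sense −
mesh 4 [31T→31T]: running ratio 17/11, sense +
ω_out/ω_in = 17/11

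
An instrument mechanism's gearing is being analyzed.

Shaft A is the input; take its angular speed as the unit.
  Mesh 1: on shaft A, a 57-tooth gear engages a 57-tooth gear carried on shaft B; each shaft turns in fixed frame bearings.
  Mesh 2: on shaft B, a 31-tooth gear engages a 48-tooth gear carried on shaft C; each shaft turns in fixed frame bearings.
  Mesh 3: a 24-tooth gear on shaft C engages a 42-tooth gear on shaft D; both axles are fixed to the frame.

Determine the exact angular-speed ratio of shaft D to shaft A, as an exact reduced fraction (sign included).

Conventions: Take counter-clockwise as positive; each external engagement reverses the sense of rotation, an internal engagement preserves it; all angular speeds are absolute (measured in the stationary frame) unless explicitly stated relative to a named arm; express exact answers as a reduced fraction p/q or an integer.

class = fixed-axis compound train [3 meshes; 3 ratios multiply, 3 sense flips]
mesh 1 [57T→57T]: running ratio 1, sense −
mesh 2 [31T→48T]: running ratio 31/48, sense +
mesh 3 [24T→42T]: running ratio 31/84, sense −
ω_out/ω_in = -31/84

-31/84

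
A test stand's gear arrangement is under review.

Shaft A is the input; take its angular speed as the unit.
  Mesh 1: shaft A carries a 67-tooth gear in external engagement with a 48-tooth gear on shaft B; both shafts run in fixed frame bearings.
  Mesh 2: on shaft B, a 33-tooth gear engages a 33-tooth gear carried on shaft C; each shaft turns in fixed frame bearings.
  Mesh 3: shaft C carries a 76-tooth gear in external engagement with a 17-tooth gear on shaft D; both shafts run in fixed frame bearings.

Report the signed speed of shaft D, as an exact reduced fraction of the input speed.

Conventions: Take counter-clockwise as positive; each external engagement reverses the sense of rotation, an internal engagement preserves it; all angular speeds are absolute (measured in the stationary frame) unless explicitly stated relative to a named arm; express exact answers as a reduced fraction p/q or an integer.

3-mesh fixed-axis compound train (all bearings frame-fixed)
mesh 1 [67T→48T]: |ω|/ω_in = 1×67/48 = 67/48, sense flips to −
mesh 2 [33T→33T]: |ω|/ω_in = (67/48)×33/33 = 67/48, sense flips to +
mesh 3 [76T→17T]: |ω|/ω_in = (67/48)×76/17 = 1273/204, sense flips to −
signed output speed (× input speed) = -1273/204

-1273/204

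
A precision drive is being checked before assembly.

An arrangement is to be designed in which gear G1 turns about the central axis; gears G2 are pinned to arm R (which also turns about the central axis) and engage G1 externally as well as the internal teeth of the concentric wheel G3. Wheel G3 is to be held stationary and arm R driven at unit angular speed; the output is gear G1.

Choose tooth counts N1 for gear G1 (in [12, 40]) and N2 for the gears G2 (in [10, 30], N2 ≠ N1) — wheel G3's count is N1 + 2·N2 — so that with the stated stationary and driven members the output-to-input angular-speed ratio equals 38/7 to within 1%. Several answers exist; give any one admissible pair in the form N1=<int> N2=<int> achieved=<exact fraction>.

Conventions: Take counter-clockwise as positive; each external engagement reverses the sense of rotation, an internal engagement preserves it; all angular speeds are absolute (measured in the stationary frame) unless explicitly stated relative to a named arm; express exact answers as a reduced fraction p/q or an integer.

N1=14 N2=24 achieved=38/7

planetary set to be sized for 38/7 (Willis relation)
Willis with ω_ring = 0: ω_sun/ω_arm = (N1+N3)/N1; set equal to 38/7  ⇒  N3/N1 = 38/7 − 1 = 31/7
N3 = N1 + 2·N2  ⇒  N2/N1 = (N3/N1 − 1)/2 = (31/7 − 1)/2 = 12/7
smallest multiple with N1 ≥ 12 and N2 ≥ 10: k = 2  ⇒  N1 = 2·7 = 14, N2 = 2·12 = 24 (N1 ≤ 40, N2 ≤ 30, N2 ≠ N1 ✓), N3 = 14 + 2·24 = 62
check: (N1+N3)/N1 with N1 = 14, N3 = 62 gives 38/7; |achieved − target| = 0 ≤ 19/350 ✓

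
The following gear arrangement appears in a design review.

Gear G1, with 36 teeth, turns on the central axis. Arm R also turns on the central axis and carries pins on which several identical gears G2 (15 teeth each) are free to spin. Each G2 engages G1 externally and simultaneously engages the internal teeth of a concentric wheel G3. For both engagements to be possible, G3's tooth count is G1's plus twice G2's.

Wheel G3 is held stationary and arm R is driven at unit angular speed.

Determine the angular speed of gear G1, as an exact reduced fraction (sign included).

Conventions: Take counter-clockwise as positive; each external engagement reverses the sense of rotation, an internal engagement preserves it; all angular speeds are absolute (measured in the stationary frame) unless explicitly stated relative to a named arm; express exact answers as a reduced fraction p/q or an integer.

17/6

recognized (axles ride arm R): planetary set, 36/15/66 teeth
ring teeth: 36 + 2·15 = 66
36(ω_sun−ω_arm) = −66(ω_ring−ω_arm),  ω_ring = 0, ω_arm = 1
ω_sun = 1 − (66/36)(0−1) = 17/6
exact speed ratio = 17/6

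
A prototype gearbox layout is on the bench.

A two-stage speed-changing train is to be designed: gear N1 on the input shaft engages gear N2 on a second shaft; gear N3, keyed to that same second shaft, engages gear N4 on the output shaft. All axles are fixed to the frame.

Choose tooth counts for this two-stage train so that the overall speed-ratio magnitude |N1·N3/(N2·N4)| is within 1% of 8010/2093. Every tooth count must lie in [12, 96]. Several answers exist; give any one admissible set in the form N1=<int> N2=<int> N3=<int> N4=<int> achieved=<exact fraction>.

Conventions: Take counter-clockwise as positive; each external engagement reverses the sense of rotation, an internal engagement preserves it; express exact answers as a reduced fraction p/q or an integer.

N1=89 N2=23 N3=90 N4=91 achieved=8010/2093

design class (target 8010/2093): fixed-axis compound train
target = 8010/2093 in lowest terms: an exact hit needs N1·N3 = k·8010 and N2·N4 = k·2093 for one integer k, every count in [12, 96]; additionally prefer no 1:1 stage (N1 ≠ N2, N3 ≠ N4)
k = 1: N1·N3 = 8010 = 89·90, N2·N4 = 2093 = 23·91
achieved = 89·90/(23·91) = 8010/2093; |achieved − target| = 0 ≤ 801/20930 ✓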